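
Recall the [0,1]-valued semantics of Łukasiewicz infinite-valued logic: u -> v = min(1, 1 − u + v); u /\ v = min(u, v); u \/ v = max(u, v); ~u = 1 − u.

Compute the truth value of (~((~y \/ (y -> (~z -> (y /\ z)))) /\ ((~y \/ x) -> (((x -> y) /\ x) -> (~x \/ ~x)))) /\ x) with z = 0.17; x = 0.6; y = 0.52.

0.18

~y: Łukasiewicz ¬ gives 1 − 0.52 = 0.48
~z: Łukasiewicz ¬ gives 1 − 0.17 = 0.83
(y /\ z) = min(0.52, 0.17) = 0.17
(~z -> (y /\ z)): min(1, 1 − 0.83 + 0.17) = 0.34
(y -> (~z -> (y /\ z))): min(1, 1 − 0.52 + 0.34) = 0.82
(~y \/ (y -> (~z -> (y /\ z)))) = max(0.48, 0.82) = 0.82
~y: Łukasiewicz ¬ gives 1 − 0.52 = 0.48
(~y \/ x) = max(0.48, 0.6) = 0.6
(x -> y): min(1, 1 − 0.6 + 0.52) = 0.92
((x -> y) /\ x) = min(0.92, 0.6) = 0.6
~x: Łukasiewicz ¬ gives 1 − 0.6 = 0.4
~x: Łukasiewicz ¬ gives 1 − 0.6 = 0.4
(~x \/ ~x) = max(0.4, 0.4) = 0.4
(((x -> y) /\ x) -> (~x \/ ~x)): min(1, 1 − 0.6 + 0.4) = 0.8
((~y \/ x) -> (((x -> y) /\ x) -> (~x \/ ~x))): min(1, 1 − 0.6 + 0.8) = 1
((~y \/ (y -> (~z -> (y /\ z)))) /\ ((~y \/ x) -> (((x -> y) /\ x) -> (~x \/ ~x)))) = min(0.82, 1) = 0.82
~((~y \/ (y -> (~z -> (y /\ z)))) /\ ((~y \/ x) -> (((x -> y) /\ x) -> (~x \/ ~x)))): Łukasiewicz ¬ gives 1 − 0.82 = 0.18
(~((~y \/ (y -> (~z -> (y /\ z)))) /\ ((~y \/ x) -> (((x -> y) /\ x) -> (~x \/ ~x)))) /\ x) = min(0.18, 0.6) = 0.18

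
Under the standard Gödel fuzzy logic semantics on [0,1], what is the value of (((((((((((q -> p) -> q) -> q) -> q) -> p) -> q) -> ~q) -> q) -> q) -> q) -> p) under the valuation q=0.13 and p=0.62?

(q -> p): 0.13 ≤ 0.62, so result = 1
((q -> p) -> q): 1 > 0.13, so result = 0.13
(((q -> p) -> q) -> q): 0.13 ≤ 0.13, so result = 1
((((q -> p) -> q) -> q) -> q): 1 > 0.13, so result = 0.13
(((((q -> p) -> q) -> q) -> q) -> p): 0.13 ≤ 0.62, so result = 1
((((((q -> p) -> q) -> q) -> q) -> p) -> q): 1 > 0.13, so result = 0.13
~q: Gödel ¬ of 0.13 = 0 (operand ≠ 0)
(((((((q -> p) -> q) -> q) -> q) -> p) -> q) -> ~q): 0.13 > 0, so result = 0
((((((((q -> p) -> q) -> q) -> q) -> p) -> q) -> ~q) -> q): 0 ≤ 0.13, so result = 1
(((((((((q -> p) -> q) -> q) -> q) -> p) -> q) -> ~q) -> q) -> q): 1 > 0.13, so result = 0.13
((((((((((q -> p) -> q) -> q) -> q) -> p) -> q) -> ~q) -> q) -> q) -> q): 0.13 ≤ 0.13, so result = 1
(((((((((((q -> p) -> q) -> q) -> q) -> p) -> q) -> ~q) -> q) -> q) -> q) -> p): 1 > 0.62, so result = 0.62

0.62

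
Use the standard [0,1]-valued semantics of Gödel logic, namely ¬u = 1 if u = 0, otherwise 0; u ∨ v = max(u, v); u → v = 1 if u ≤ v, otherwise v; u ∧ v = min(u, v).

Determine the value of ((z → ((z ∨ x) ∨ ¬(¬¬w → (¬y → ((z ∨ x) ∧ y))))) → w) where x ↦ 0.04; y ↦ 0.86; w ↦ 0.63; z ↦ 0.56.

(z ∨ x) = max(0.56, 0.04) = 0.56
¬w: Gödel ¬ of 0.63 = 0 (operand ≠ 0)
¬¬w: Gödel ¬ of 0 = 1 (operand is 0)
¬y: Gödel ¬ of 0.86 = 0 (operand ≠ 0)
(z ∨ x) = max(0.56, 0.04) = 0.56
((z ∨ x) ∧ y) = min(0.56, 0.86) = 0.56
(¬y → ((z ∨ x) ∧ y)): 0 ≤ 0.56, so result = 1
(¬¬w → (¬y → ((z ∨ x) ∧ y))): 1 ≤ 1, so result = 1
¬(¬¬w → (¬y → ((z ∨ x) ∧ y))): Gödel ¬ of 1 = 0 (operand ≠ 0)
((z ∨ x) ∨ ¬(¬¬w → (¬y → ((z ∨ x) ∧ y)))) = max(0.56, 0) = 0.56
(z → ((z ∨ x) ∨ ¬(¬¬w → (¬y → ((z ∨ x) ∧ y))))): 0.56 ≤ 0.56, so result = 1
((z → ((z ∨ x) ∨ ¬(¬¬w → (¬y → ((z ∨ x) ∧ y))))) → w): 1 > 0.63, so result = 0.63

0.63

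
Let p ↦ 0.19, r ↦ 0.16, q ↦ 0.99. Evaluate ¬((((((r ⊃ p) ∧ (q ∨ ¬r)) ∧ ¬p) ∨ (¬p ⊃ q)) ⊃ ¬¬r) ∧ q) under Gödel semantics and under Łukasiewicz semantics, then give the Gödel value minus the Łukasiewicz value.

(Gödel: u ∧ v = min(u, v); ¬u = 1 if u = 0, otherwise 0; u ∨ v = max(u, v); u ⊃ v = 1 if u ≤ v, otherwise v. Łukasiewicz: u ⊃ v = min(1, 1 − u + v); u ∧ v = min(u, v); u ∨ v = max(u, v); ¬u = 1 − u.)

-0.84

Gödel evaluation:
  (r ⊃ p): 0.16 ≤ 0.19, so result = 1
  ¬r: Gödel ¬ of 0.16 = 0 (operand ≠ 0)
  (q ∨ ¬r) = max(0.99, 0) = 0.99
  ((r ⊃ p) ∧ (q ∨ ¬r)) = min(1, 0.99) = 0.99
  ¬p: Gödel ¬ of 0.19 = 0 (operand ≠ 0)
  (((r ⊃ p) ∧ (q ∨ ¬r)) ∧ ¬p) = min(0.99, 0) = 0
  ¬p: Gödel ¬ of 0.19 = 0 (operand ≠ 0)
  (¬p ⊃ q): 0 ≤ 0.99, so result = 1
  ((((r ⊃ p) ∧ (q ∨ ¬r)) ∧ ¬p) ∨ (¬p ⊃ q)) = max(0, 1) = 1
  ¬r: Gödel ¬ of 0.16 = 0 (operand ≠ 0)
  ¬¬r: Gödel ¬ of 0 = 1 (operand is 0)
  (((((r ⊃ p) ∧ (q ∨ ¬r)) ∧ ¬p) ∨ (¬p ⊃ q)) ⊃ ¬¬r): 1 ≤ 1, so result = 1
  ((((((r ⊃ p) ∧ (q ∨ ¬r)) ∧ ¬p) ∨ (¬p ⊃ q)) ⊃ ¬¬r) ∧ q) = min(1, 0.99) = 0.99
  ¬((((((r ⊃ p) ∧ (q ∨ ¬r)) ∧ ¬p) ∨ (¬p ⊃ q)) ⊃ ¬¬r) ∧ q): Gödel ¬ of 0.99 = 0 (operand ≠ 0)
  Gödel value = 0
Łukasiewicz evaluation:
  (r ⊃ p): min(1, 1 − 0.16 + 0.19) = 1
  ¬r: Łukasiewicz ¬ gives 1 − 0.16 = 0.84
  (q ∨ ¬r) = max(0.99, 0.84) = 0.99
  ((r ⊃ p) ∧ (q ∨ ¬r)) = min(1, 0.99) = 0.99
  ¬p: Łukasiewicz ¬ gives 1 − 0.19 = 0.81
  (((r ⊃ p) ∧ (q ∨ ¬r)) ∧ ¬p) = min(0.99, 0.81) = 0.81
  ¬p: Łukasiewicz ¬ gives 1 − 0.19 = 0.81
  (¬p ⊃ q): min(1, 1 − 0.81 + 0.99) = 1
  ((((r ⊃ p) ∧ (q ∨ ¬r)) ∧ ¬p) ∨ (¬p ⊃ q)) = max(0.81, 1) = 1
  ¬r: Łukasiewicz ¬ gives 1 − 0.16 = 0.84
  ¬¬r: Łukasiewicz ¬ gives 1 − 0.84 = 0.16
  (((((r ⊃ p) ∧ (q ∨ ¬r)) ∧ ¬p) ∨ (¬p ⊃ q)) ⊃ ¬¬r): min(1, 1 − 1 + 0.16) = 0.16
  ((((((r ⊃ p) ∧ (q ∨ ¬r)) ∧ ¬p) ∨ (¬p ⊃ q)) ⊃ ¬¬r) ∧ q) = min(0.16, 0.99) = 0.16
  ¬((((((r ⊃ p) ∧ (q ∨ ¬r)) ∧ ¬p) ∨ (¬p ⊃ q)) ⊃ ¬¬r) ∧ q): Łukasiewicz ¬ gives 1 − 0.16 = 0.84
  Łukasiewicz value = 0.84
Difference: 0 − 0.84 = -0.84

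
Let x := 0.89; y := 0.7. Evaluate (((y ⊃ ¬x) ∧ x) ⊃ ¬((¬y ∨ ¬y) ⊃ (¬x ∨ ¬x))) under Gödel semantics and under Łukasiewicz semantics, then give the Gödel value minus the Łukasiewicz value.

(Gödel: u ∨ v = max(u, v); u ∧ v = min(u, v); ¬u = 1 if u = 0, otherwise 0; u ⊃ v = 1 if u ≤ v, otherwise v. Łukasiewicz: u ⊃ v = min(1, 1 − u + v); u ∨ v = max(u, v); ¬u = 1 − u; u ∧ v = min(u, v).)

0.22

Gödel evaluation:
  ¬x: Gödel ¬ of 0.89 = 0 (operand ≠ 0)
  (y ⊃ ¬x): 0.7 > 0, so result = 0
  ((y ⊃ ¬x) ∧ x) = min(0, 0.89) = 0
  ¬y: Gödel ¬ of 0.7 = 0 (operand ≠ 0)
  ¬y: Gödel ¬ of 0.7 = 0 (operand ≠ 0)
  (¬y ∨ ¬y) = max(0, 0) = 0
  ¬x: Gödel ¬ of 0.89 = 0 (operand ≠ 0)
  ¬x: Gödel ¬ of 0.89 = 0 (operand ≠ 0)
  (¬x ∨ ¬x) = max(0, 0) = 0
  ((¬y ∨ ¬y) ⊃ (¬x ∨ ¬x)): 0 ≤ 0, so result = 1
  ¬((¬y ∨ ¬y) ⊃ (¬x ∨ ¬x)): Gödel ¬ of 1 = 0 (operand ≠ 0)
  (((y ⊃ ¬x) ∧ x) ⊃ ¬((¬y ∨ ¬y) ⊃ (¬x ∨ ¬x))): 0 ≤ 0, so result = 1
  Gödel value = 1
Łukasiewicz evaluation:
  ¬x: Łukasiewicz ¬ gives 1 − 0.89 = 0.11
  (y ⊃ ¬x): min(1, 1 − 0.7 + 0.11) = 0.41
  ((y ⊃ ¬x) ∧ x) = min(0.41, 0.89) = 0.41
  ¬y: Łukasiewicz ¬ gives 1 − 0.7 = 0.3
  ¬y: Łukasiewicz ¬ gives 1 − 0.7 = 0.3
  (¬y ∨ ¬y) = max(0.3, 0.3) = 0.3
  ¬x: Łukasiewicz ¬ gives 1 − 0.89 = 0.11
  ¬x: Łukasiewicz ¬ gives 1 − 0.89 = 0.11
  (¬x ∨ ¬x) = max(0.11, 0.11) = 0.11
  ((¬y ∨ ¬y) ⊃ (¬x ∨ ¬x)): min(1, 1 − 0.3 + 0.11) = 0.81
  ¬((¬y ∨ ¬y) ⊃ (¬x ∨ ¬x)): Łukasiewicz ¬ gives 1 − 0.81 = 0.19
  (((y ⊃ ¬x) ∧ x) ⊃ ¬((¬y ∨ ¬y) ⊃ (¬x ∨ ¬x))): min(1, 1 − 0.41 + 0.19) = 0.78
  Łukasiewicz value = 0.78
Difference: 1 − 0.78 = 0.22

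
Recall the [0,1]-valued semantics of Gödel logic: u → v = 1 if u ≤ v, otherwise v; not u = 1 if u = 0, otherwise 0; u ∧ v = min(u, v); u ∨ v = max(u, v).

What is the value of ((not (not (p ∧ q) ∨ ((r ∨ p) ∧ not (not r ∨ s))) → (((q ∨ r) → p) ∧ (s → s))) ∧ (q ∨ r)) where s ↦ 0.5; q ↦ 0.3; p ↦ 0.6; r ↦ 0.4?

(p ∧ q) = min(0.6, 0.3) = 0.3
not (p ∧ q): Gödel ¬ of 0.3 = 0 (operand ≠ 0)
(r ∨ p) = max(0.4, 0.6) = 0.6
not r: Gödel ¬ of 0.4 = 0 (operand ≠ 0)
(not r ∨ s) = max(0, 0.5) = 0.5
not (not r ∨ s): Gödel ¬ of 0.5 = 0 (operand ≠ 0)
((r ∨ p) ∧ not (not r ∨ s)) = min(0.6, 0) = 0
(not (p ∧ q) ∨ ((r ∨ p) ∧ not (not r ∨ s))) = max(0, 0) = 0
not (not (p ∧ q) ∨ ((r ∨ p) ∧ not (not r ∨ s))): Gödel ¬ of 0 = 1 (operand is 0)
(q ∨ r) = max(0.3, 0.4) = 0.4
((q ∨ r) → p): 0.4 ≤ 0.6, so result = 1
(s → s): 0.5 ≤ 0.5, so result = 1
(((q ∨ r) → p) ∧ (s → s)) = min(1, 1) = 1
(not (not (p ∧ q) ∨ ((r ∨ p) ∧ not (not r ∨ s))) → (((q ∨ r) → p) ∧ (s → s))): 1 ≤ 1, so result = 1
(q ∨ r) = max(0.3, 0.4) = 0.4
((not (not (p ∧ q) ∨ ((r ∨ p) ∧ not (not r ∨ s))) → (((q ∨ r) → p) ∧ (s → s))) ∧ (q ∨ r)) = min(1, 0.4) = 0.4

0.40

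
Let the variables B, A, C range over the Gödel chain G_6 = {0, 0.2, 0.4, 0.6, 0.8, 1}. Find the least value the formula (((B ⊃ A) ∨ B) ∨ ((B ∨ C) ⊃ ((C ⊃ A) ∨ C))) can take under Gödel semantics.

0.40

The minimum is attained at B = 0.4, A = 0, C = 0.2:
  (B ⊃ A): 0.4 > 0, so result = 0
  ((B ⊃ A) ∨ B) = max(0, 0.4) = 0.4
  (B ∨ C) = max(0.4, 0.2) = 0.4
  (C ⊃ A): 0.2 > 0, so result = 0
  ((C ⊃ A) ∨ C) = max(0, 0.2) = 0.2
  ((B ∨ C) ⊃ ((C ⊃ A) ∨ C)): 0.4 > 0.2, so result = 0.2
  (((B ⊃ A) ∨ B) ∨ ((B ∨ C) ⊃ ((C ⊃ A) ∨ C))) = max(0.4, 0.2) = 0.4
Checking all 216 assignments confirms none give a value below 0.40.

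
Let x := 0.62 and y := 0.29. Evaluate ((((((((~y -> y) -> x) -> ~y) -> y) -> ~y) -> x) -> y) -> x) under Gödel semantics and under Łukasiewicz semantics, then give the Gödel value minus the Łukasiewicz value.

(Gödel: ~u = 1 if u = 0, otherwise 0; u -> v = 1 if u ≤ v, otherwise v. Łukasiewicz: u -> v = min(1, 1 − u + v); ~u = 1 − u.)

Gödel evaluation:
  ~y: Gödel ¬ of 0.29 = 0 (operand ≠ 0)
  (~y -> y): 0 ≤ 0.29, so result = 1
  ((~y -> y) -> x): 1 > 0.62, so result = 0.62
  ~y: Gödel ¬ of 0.29 = 0 (operand ≠ 0)
  (((~y -> y) -> x) -> ~y): 0.62 > 0, so result = 0
  ((((~y -> y) -> x) -> ~y) -> y): 0 ≤ 0.29, so result = 1
  ~y: Gödel ¬ of 0.29 = 0 (operand ≠ 0)
  (((((~y -> y) -> x) -> ~y) -> y) -> ~y): 1 > 0, so result = 0
  ((((((~y -> y) -> x) -> ~y) -> y) -> ~y) -> x): 0 ≤ 0.62, so result = 1
  (((((((~y -> y) -> x) -> ~y) -> y) -> ~y) -> x) -> y): 1 > 0.29, so result = 0.29
  ((((((((~y -> y) -> x) -> ~y) -> y) -> ~y) -> x) -> y) -> x): 0.29 ≤ 0.62, so result = 1
  Gödel value = 1
Łukasiewicz evaluation:
  ~y: Łukasiewicz ¬ gives 1 − 0.29 = 0.71
  (~y -> y): min(1, 1 − 0.71 + 0.29) = 0.58
  ((~y -> y) -> x): min(1, 1 − 0.58 + 0.62) = 1
  ~y: Łukasiewicz ¬ gives 1 − 0.29 = 0.71
  (((~y -> y) -> x) -> ~y): min(1, 1 − 1 + 0.71) = 0.71
  ((((~y -> y) -> x) -> ~y) -> y): min(1, 1 − 0.71 + 0.29) = 0.58
  ~y: Łukasiewicz ¬ gives 1 − 0.29 = 0.71
  (((((~y -> y) -> x) -> ~y) -> y) -> ~y): min(1, 1 − 0.58 + 0.71) = 1
  ((((((~y -> y) -> x) -> ~y) -> y) -> ~y) -> x): min(1, 1 − 1 + 0.62) = 0.62
  (((((((~y -> y) -> x) -> ~y) -> y) -> ~y) -> x) -> y): min(1, 1 − 0.62 + 0.29) = 0.67
  ((((((((~y -> y) -> x) -> ~y) -> y) -> ~y) -> x) -> y) -> x): min(1, 1 − 0.67 + 0.62) = 0.95
  Łukasiewicz value = 0.95
Difference: 1 − 0.95 = 0.05

0.05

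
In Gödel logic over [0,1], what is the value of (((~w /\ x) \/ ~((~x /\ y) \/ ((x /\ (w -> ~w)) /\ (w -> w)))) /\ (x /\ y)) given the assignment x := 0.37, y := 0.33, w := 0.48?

~w: Gödel ¬ of 0.48 = 0 (operand ≠ 0)
(~w /\ x) = min(0, 0.37) = 0
~x: Gödel ¬ of 0.37 = 0 (operand ≠ 0)
(~x /\ y) = min(0, 0.33) = 0
~w: Gödel ¬ of 0.48 = 0 (operand ≠ 0)
(w -> ~w): 0.48 > 0, so result = 0
(x /\ (w -> ~w)) = min(0.37, 0) = 0
(w -> w): 0.48 ≤ 0.48, so result = 1
((x /\ (w -> ~w)) /\ (w -> w)) = min(0, 1) = 0
((~x /\ y) \/ ((x /\ (w -> ~w)) /\ (w -> w))) = max(0, 0) = 0
~((~x /\ y) \/ ((x /\ (w -> ~w)) /\ (w -> w))): Gödel ¬ of 0 = 1 (operand is 0)
((~w /\ x) \/ ~((~x /\ y) \/ ((x /\ (w -> ~w)) /\ (w -> w)))) = max(0, 1) = 1
(x /\ y) = min(0.37, 0.33) = 0.33
(((~w /\ x) \/ ~((~x /\ y) \/ ((x /\ (w -> ~w)) /\ (w -> w)))) /\ (x /\ y)) = min(1, 0.33) = 0.33

0.33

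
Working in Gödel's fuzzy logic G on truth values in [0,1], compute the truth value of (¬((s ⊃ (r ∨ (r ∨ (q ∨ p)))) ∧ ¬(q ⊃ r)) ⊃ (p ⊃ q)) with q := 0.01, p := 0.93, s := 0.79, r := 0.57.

(q ∨ p) = max(0.01, 0.93) = 0.93
(r ∨ (q ∨ p)) = max(0.57, 0.93) = 0.93
(r ∨ (r ∨ (q ∨ p))) = max(0.57, 0.93) = 0.93
(s ⊃ (r ∨ (r ∨ (q ∨ p)))): 0.79 ≤ 0.93, so result = 1
(q ⊃ r): 0.01 ≤ 0.57, so result = 1
¬(q ⊃ r): Gödel ¬ of 1 = 0 (operand ≠ 0)
((s ⊃ (r ∨ (r ∨ (q ∨ p)))) ∧ ¬(q ⊃ r)) = min(1, 0) = 0
¬((s ⊃ (r ∨ (r ∨ (q ∨ p)))) ∧ ¬(q ⊃ r)): Gödel ¬ of 0 = 1 (operand is 0)
(p ⊃ q): 0.93 > 0.01, so result = 0.01
(¬((s ⊃ (r ∨ (r ∨ (q ∨ p)))) ∧ ¬(q ⊃ r)) ⊃ (p ⊃ q)): 1 > 0.01, so result = 0.01

0.01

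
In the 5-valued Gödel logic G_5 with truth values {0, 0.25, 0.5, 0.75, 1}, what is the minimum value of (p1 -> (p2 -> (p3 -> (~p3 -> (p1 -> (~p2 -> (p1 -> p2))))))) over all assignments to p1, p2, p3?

1.00

Every assignment gives 1. For instance at p1 = 0, p2 = 0, p3 = 0:
  ~p3: Gödel ¬ of 0 = 1 (operand is 0)
  ~p2: Gödel ¬ of 0 = 1 (operand is 0)
  (p1 -> p2): 0 ≤ 0, so result = 1
  (~p2 -> (p1 -> p2)): 1 ≤ 1, so result = 1
  (p1 -> (~p2 -> (p1 -> p2))): 0 ≤ 1, so result = 1
  (~p3 -> (p1 -> (~p2 -> (p1 -> p2)))): 1 ≤ 1, so result = 1
  (p3 -> (~p3 -> (p1 -> (~p2 -> (p1 -> p2))))): 0 ≤ 1, so result = 1
  (p2 -> (p3 -> (~p3 -> (p1 -> (~p2 -> (p1 -> p2)))))): 0 ≤ 1, so result = 1
  (p1 -> (p2 -> (p3 -> (~p3 -> (p1 -> (~p2 -> (p1 -> p2))))))): 0 ≤ 1, so result = 1
All 125 assignments give value 1 — the formula is a G_5-tautology.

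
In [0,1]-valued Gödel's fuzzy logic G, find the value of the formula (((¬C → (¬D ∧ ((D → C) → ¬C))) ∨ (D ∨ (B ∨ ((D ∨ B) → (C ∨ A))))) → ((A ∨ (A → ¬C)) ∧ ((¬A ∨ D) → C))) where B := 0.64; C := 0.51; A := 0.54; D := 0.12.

¬C: Gödel ¬ of 0.51 = 0 (operand ≠ 0)
¬D: Gödel ¬ of 0.12 = 0 (operand ≠ 0)
(D → C): 0.12 ≤ 0.51, so result = 1
¬C: Gödel ¬ of 0.51 = 0 (operand ≠ 0)
((D → C) → ¬C): 1 > 0, so result = 0
(¬D ∧ ((D → C) → ¬C)) = min(0, 0) = 0
(¬C → (¬D ∧ ((D → C) → ¬C))): 0 ≤ 0, so result = 1
(D ∨ B) = max(0.12, 0.64) = 0.64
(C ∨ A) = max(0.51, 0.54) = 0.54
((D ∨ B) → (C ∨ A)): 0.64 > 0.54, so result = 0.54
(B ∨ ((D ∨ B) → (C ∨ A))) = max(0.64, 0.54) = 0.64
(D ∨ (B ∨ ((D ∨ B) → (C ∨ A)))) = max(0.12, 0.64) = 0.64
((¬C → (¬D ∧ ((D → C) → ¬C))) ∨ (D ∨ (B ∨ ((D ∨ B) → (C ∨ A))))) = max(1, 0.64) = 1
¬C: Gödel ¬ of 0.51 = 0 (operand ≠ 0)
(A → ¬C): 0.54 > 0, so result = 0
(A ∨ (A → ¬C)) = max(0.54, 0) = 0.54
¬A: Gödel ¬ of 0.54 = 0 (operand ≠ 0)
(¬A ∨ D) = max(0, 0.12) = 0.12
((¬A ∨ D) → C): 0.12 ≤ 0.51, so result = 1
((A ∨ (A → ¬C)) ∧ ((¬A ∨ D) → C)) = min(0.54, 1) = 0.54
(((¬C → (¬D ∧ ((D → C) → ¬C))) ∨ (D ∨ (B ∨ ((D ∨ B) → (C ∨ A))))) → ((A ∨ (A → ¬C)) ∧ ((¬A ∨ D) → C))): 1 > 0.54, so result = 0.54

0.54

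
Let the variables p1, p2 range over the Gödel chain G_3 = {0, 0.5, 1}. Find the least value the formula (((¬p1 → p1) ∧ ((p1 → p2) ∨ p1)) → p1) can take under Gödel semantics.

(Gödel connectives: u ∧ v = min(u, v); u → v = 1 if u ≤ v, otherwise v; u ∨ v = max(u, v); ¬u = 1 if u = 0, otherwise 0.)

The minimum is attained at p1 = 0.5, p2 = 0.5:
  ¬p1: Gödel ¬ of 0.5 = 0 (operand ≠ 0)
  (¬p1 → p1): 0 ≤ 0.5, so result = 1
  (p1 → p2): 0.5 ≤ 0.5, so result = 1
  ((p1 → p2) ∨ p1) = max(1, 0.5) = 1
  ((¬p1 → p1) ∧ ((p1 → p2) ∨ p1)) = min(1, 1) = 1
  (((¬p1 → p1) ∧ ((p1 → p2) ∨ p1)) → p1): 1 > 0.5, so result = 0.5
Checking all 9 assignments confirms none give a value below 0.50.

0.50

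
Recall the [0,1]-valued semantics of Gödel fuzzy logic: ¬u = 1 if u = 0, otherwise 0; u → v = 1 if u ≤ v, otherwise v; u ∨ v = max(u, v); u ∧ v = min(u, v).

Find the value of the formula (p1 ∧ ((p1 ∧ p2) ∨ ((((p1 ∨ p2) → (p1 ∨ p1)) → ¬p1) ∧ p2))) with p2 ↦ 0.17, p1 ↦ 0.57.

0.17

(p1 ∧ p2) = min(0.57, 0.17) = 0.17
(p1 ∨ p2) = max(0.57, 0.17) = 0.57
(p1 ∨ p1) = max(0.57, 0.57) = 0.57
((p1 ∨ p2) → (p1 ∨ p1)): 0.57 ≤ 0.57, so result = 1
¬p1: Gödel ¬ of 0.57 = 0 (operand ≠ 0)
(((p1 ∨ p2) → (p1 ∨ p1)) → ¬p1): 1 > 0, so result = 0
((((p1 ∨ p2) → (p1 ∨ p1)) → ¬p1) ∧ p2) = min(0, 0.17) = 0
((p1 ∧ p2) ∨ ((((p1 ∨ p2) → (p1 ∨ p1)) → ¬p1) ∧ p2)) = max(0.17, 0) = 0.17
(p1 ∧ ((p1 ∧ p2) ∨ ((((p1 ∨ p2) → (p1 ∨ p1)) → ¬p1) ∧ p2))) = min(0.57, 0.17) = 0.17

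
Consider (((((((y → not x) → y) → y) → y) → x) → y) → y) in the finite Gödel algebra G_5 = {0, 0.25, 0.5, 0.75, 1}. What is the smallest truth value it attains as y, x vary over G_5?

0.25

The minimum is attained at y = 0.25, x = 0:
  not x: Gödel ¬ of 0 = 1 (operand is 0)
  (y → not x): 0.25 ≤ 1, so result = 1
  ((y → not x) → y): 1 > 0.25, so result = 0.25
  (((y → not x) → y) → y): 0.25 ≤ 0.25, so result = 1
  ((((y → not x) → y) → y) → y): 1 > 0.25, so result = 0.25
  (((((y → not x) → y) → y) → y) → x): 0.25 > 0, so result = 0
  ((((((y → not x) → y) → y) → y) → x) → y): 0 ≤ 0.25, so result = 1
  (((((((y → not x) → y) → y) → y) → x) → y) → y): 1 > 0.25, so result = 0.25
Checking all 25 assignments confirms none give a value below 0.25.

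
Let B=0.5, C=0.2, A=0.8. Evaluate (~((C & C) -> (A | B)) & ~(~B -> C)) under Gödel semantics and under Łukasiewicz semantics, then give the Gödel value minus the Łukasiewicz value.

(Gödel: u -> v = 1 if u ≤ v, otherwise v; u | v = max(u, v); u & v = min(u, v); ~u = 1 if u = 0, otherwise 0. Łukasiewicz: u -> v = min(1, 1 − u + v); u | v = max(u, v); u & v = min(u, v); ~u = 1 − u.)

Gödel evaluation:
  (C & C) = min(0.2, 0.2) = 0.2
  (A | B) = max(0.8, 0.5) = 0.8
  ((C & C) -> (A | B)): 0.2 ≤ 0.8, so result = 1
  ~((C & C) -> (A | B)): Gödel ¬ of 1 = 0 (operand ≠ 0)
  ~B: Gödel ¬ of 0.5 = 0 (operand ≠ 0)
  (~B -> C): 0 ≤ 0.2, so result = 1
  ~(~B -> C): Gödel ¬ of 1 = 0 (operand ≠ 0)
  (~((C & C) -> (A | B)) & ~(~B -> C)) = min(0, 0) = 0
  Gödel value = 0
Łukasiewicz evaluation:
  (C & C) = min(0.2, 0.2) = 0.2
  (A | B) = max(0.8, 0.5) = 0.8
  ((C & C) -> (A | B)): min(1, 1 − 0.2 + 0.8) = 1
  ~((C & C) -> (A | B)): Łukasiewicz ¬ gives 1 − 1 = 0
  ~B: Łukasiewicz ¬ gives 1 − 0.5 = 0.5
  (~B -> C): min(1, 1 − 0.5 + 0.2) = 0.7
  ~(~B -> C): Łukasiewicz ¬ gives 1 − 0.7 = 0.3
  (~((C & C) -> (A | B)) & ~(~B -> C)) = min(0, 0.3) = 0
  Łukasiewicz value = 0
Difference: 0 − 0 = 0.00

0.00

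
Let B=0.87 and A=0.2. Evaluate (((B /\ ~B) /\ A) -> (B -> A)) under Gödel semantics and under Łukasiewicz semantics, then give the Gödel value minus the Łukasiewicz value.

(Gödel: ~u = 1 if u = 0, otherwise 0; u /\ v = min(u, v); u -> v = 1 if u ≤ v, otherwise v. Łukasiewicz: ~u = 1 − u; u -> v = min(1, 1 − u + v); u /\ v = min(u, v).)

Gödel evaluation:
  ~B: Gödel ¬ of 0.87 = 0 (operand ≠ 0)
  (B /\ ~B) = min(0.87, 0) = 0
  ((B /\ ~B) /\ A) = min(0, 0.2) = 0
  (B -> A): 0.87 > 0.2, so result = 0.2
  (((B /\ ~B) /\ A) -> (B -> A)): 0 ≤ 0.2, so result = 1
  Gödel value = 1
Łukasiewicz evaluation:
  ~B: Łukasiewicz ¬ gives 1 − 0.87 = 0.13
  (B /\ ~B) = min(0.87, 0.13) = 0.13
  ((B /\ ~B) /\ A) = min(0.13, 0.2) = 0.13
  (B -> A): min(1, 1 − 0.87 + 0.2) = 0.33
  (((B /\ ~B) /\ A) -> (B -> A)): min(1, 1 − 0.13 + 0.33) = 1
  Łukasiewicz value = 1
Difference: 1 − 1 = 0.00

0.00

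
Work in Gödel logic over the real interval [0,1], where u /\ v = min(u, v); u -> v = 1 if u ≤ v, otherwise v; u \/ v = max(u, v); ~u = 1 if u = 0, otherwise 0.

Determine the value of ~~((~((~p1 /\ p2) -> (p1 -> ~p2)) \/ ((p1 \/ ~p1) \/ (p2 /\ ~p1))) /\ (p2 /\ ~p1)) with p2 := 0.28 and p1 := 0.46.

~p1: Gödel ¬ of 0.46 = 0 (operand ≠ 0)
(~p1 /\ p2) = min(0, 0.28) = 0
~p2: Gödel ¬ of 0.28 = 0 (operand ≠ 0)
(p1 -> ~p2): 0.46 > 0, so result = 0
((~p1 /\ p2) -> (p1 -> ~p2)): 0 ≤ 0, so result = 1
~((~p1 /\ p2) -> (p1 -> ~p2)): Gödel ¬ of 1 = 0 (operand ≠ 0)
~p1: Gödel ¬ of 0.46 = 0 (operand ≠ 0)
(p1 \/ ~p1) = max(0.46, 0) = 0.46
~p1: Gödel ¬ of 0.46 = 0 (operand ≠ 0)
(p2 /\ ~p1) = min(0.28, 0) = 0
((p1 \/ ~p1) \/ (p2 /\ ~p1)) = max(0.46, 0) = 0.46
(~((~p1 /\ p2) -> (p1 -> ~p2)) \/ ((p1 \/ ~p1) \/ (p2 /\ ~p1))) = max(0, 0.46) = 0.46
~p1: Gödel ¬ of 0.46 = 0 (operand ≠ 0)
(p2 /\ ~p1) = min(0.28, 0) = 0
((~((~p1 /\ p2) -> (p1 -> ~p2)) \/ ((p1 \/ ~p1) \/ (p2 /\ ~p1))) /\ (p2 /\ ~p1)) = min(0.46, 0) = 0
~((~((~p1 /\ p2) -> (p1 -> ~p2)) \/ ((p1 \/ ~p1) \/ (p2 /\ ~p1))) /\ (p2 /\ ~p1)): Gödel ¬ of 0 = 1 (operand is 0)
~~((~((~p1 /\ p2) -> (p1 -> ~p2)) \/ ((p1 \/ ~p1) \/ (p2 /\ ~p1))) /\ (p2 /\ ~p1)): Gödel ¬ of 1 = 0 (operand ≠ 0)

0.00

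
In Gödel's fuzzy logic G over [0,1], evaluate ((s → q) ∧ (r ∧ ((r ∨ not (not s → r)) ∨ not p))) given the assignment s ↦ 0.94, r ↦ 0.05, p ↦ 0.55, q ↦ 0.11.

0.05

(s → q): 0.94 > 0.11, so result = 0.11
not s: Gödel ¬ of 0.94 = 0 (operand ≠ 0)
(not s → r): 0 ≤ 0.05, so result = 1
not (not s → r): Gödel ¬ of 1 = 0 (operand ≠ 0)
(r ∨ not (not s → r)) = max(0.05, 0) = 0.05
not p: Gödel ¬ of 0.55 = 0 (operand ≠ 0)
((r ∨ not (not s → r)) ∨ not p) = max(0.05, 0) = 0.05
(r ∧ ((r ∨ not (not s → r)) ∨ not p)) = min(0.05, 0.05) = 0.05
((s → q) ∧ (r ∧ ((r ∨ not (not s → r)) ∨ not p))) = min(0.11, 0.05) = 0.05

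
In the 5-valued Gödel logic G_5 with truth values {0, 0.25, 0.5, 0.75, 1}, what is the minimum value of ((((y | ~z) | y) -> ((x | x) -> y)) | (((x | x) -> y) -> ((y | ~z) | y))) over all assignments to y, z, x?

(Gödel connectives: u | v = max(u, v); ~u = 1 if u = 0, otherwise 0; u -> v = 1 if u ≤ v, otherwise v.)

Every assignment gives 1. For instance at y = 0, z = 0, x = 0:
  ~z: Gödel ¬ of 0 = 1 (operand is 0)
  (y | ~z) = max(0, 1) = 1
  ((y | ~z) | y) = max(1, 0) = 1
  (x | x) = max(0, 0) = 0
  ((x | x) -> y): 0 ≤ 0, so result = 1
  (((y | ~z) | y) -> ((x | x) -> y)): 1 ≤ 1, so result = 1
  (x | x) = max(0, 0) = 0
  ((x | x) -> y): 0 ≤ 0, so result = 1
  ~z: Gödel ¬ of 0 = 1 (operand is 0)
  (y | ~z) = max(0, 1) = 1
  ((y | ~z) | y) = max(1, 0) = 1
  (((x | x) -> y) -> ((y | ~z) | y)): 1 ≤ 1, so result = 1
  ((((y | ~z) | y) -> ((x | x) -> y)) | (((x | x) -> y) -> ((y | ~z) | y))) = max(1, 1) = 1
All 125 assignments give value 1 — the formula is a G_5-tautology.

1.00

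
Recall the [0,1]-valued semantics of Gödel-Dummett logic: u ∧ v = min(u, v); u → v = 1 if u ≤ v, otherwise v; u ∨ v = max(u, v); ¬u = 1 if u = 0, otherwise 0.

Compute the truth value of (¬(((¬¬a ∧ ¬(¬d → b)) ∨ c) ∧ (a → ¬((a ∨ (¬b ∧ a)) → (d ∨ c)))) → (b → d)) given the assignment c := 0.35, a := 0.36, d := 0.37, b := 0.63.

0.37

¬a: Gödel ¬ of 0.36 = 0 (operand ≠ 0)
¬¬a: Gödel ¬ of 0 = 1 (operand is 0)
¬d: Gödel ¬ of 0.37 = 0 (operand ≠ 0)
(¬d → b): 0 ≤ 0.63, so result = 1
¬(¬d → b): Gödel ¬ of 1 = 0 (operand ≠ 0)
(¬¬a ∧ ¬(¬d → b)) = min(1, 0) = 0
((¬¬a ∧ ¬(¬d → b)) ∨ c) = max(0, 0.35) = 0.35
¬b: Gödel ¬ of 0.63 = 0 (operand ≠ 0)
(¬b ∧ a) = min(0, 0.36) = 0
(a ∨ (¬b ∧ a)) = max(0.36, 0) = 0.36
(d ∨ c) = max(0.37, 0.35) = 0.37
((a ∨ (¬b ∧ a)) → (d ∨ c)): 0.36 ≤ 0.37, so result = 1
¬((a ∨ (¬b ∧ a)) → (d ∨ c)): Gödel ¬ of 1 = 0 (operand ≠ 0)
(a → ¬((a ∨ (¬b ∧ a)) → (d ∨ c))): 0.36 > 0, so result = 0
(((¬¬a ∧ ¬(¬d → b)) ∨ c) ∧ (a → ¬((a ∨ (¬b ∧ a)) → (d ∨ c)))) = min(0.35, 0) = 0
¬(((¬¬a ∧ ¬(¬d → b)) ∨ c) ∧ (a → ¬((a ∨ (¬b ∧ a)) → (d ∨ c)))): Gödel ¬ of 0 = 1 (operand is 0)
(b → d): 0.63 > 0.37, so result = 0.37
(¬(((¬¬a ∧ ¬(¬d → b)) ∨ c) ∧ (a → ¬((a ∨ (¬b ∧ a)) → (d ∨ c)))) → (b → d)): 1 > 0.37, so result = 0.37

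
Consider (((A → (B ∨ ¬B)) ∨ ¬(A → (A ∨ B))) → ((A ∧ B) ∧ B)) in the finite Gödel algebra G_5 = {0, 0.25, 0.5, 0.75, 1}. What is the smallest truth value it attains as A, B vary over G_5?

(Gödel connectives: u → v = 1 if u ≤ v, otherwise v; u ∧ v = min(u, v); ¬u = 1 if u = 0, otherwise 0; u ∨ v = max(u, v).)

The minimum is attained at A = 0, B = 0:
  ¬B: Gödel ¬ of 0 = 1 (operand is 0)
  (B ∨ ¬B) = max(0, 1) = 1
  (A → (B ∨ ¬B)): 0 ≤ 1, so result = 1
  (A ∨ B) = max(0, 0) = 0
  (A → (A ∨ B)): 0 ≤ 0, so result = 1
  ¬(A → (A ∨ B)): Gödel ¬ of 1 = 0 (operand ≠ 0)
  ((A → (B ∨ ¬B)) ∨ ¬(A → (A ∨ B))) = max(1, 0) = 1
  (A ∧ B) = min(0, 0) = 0
  ((A ∧ B) ∧ B) = min(0, 0) = 0
  (((A → (B ∨ ¬B)) ∨ ¬(A → (A ∨ B))) → ((A ∧ B) ∧ B)): 1 > 0, so result = 0
Checking all 25 assignments confirms none give a value below 0.00.

0.00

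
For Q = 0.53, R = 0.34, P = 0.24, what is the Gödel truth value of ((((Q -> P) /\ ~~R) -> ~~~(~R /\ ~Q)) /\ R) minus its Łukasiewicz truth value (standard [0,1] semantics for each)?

Gödel evaluation:
  (Q -> P): 0.53 > 0.24, so result = 0.24
  ~R: Gödel ¬ of 0.34 = 0 (operand ≠ 0)
  ~~R: Gödel ¬ of 0 = 1 (operand is 0)
  ((Q -> P) /\ ~~R) = min(0.24, 1) = 0.24
  ~R: Gödel ¬ of 0.34 = 0 (operand ≠ 0)
  ~Q: Gödel ¬ of 0.53 = 0 (operand ≠ 0)
  (~R /\ ~Q) = min(0, 0) = 0
  ~(~R /\ ~Q): Gödel ¬ of 0 = 1 (operand is 0)
  ~~(~R /\ ~Q): Gödel ¬ of 1 = 0 (operand ≠ 0)
  ~~~(~R /\ ~Q): Gödel ¬ of 0 = 1 (operand is 0)
  (((Q -> P) /\ ~~R) -> ~~~(~R /\ ~Q)): 0.24 ≤ 1, so result = 1
  ((((Q -> P) /\ ~~R) -> ~~~(~R /\ ~Q)) /\ R) = min(1, 0.34) = 0.34
  Gödel value = 0.34
Łukasiewicz evaluation:
  (Q -> P): min(1, 1 − 0.53 + 0.24) = 0.71
  ~R: Łukasiewicz ¬ gives 1 − 0.34 = 0.66
  ~~R: Łukasiewicz ¬ gives 1 − 0.66 = 0.34
  ((Q -> P) /\ ~~R) = min(0.71, 0.34) = 0.34
  ~R: Łukasiewicz ¬ gives 1 − 0.34 = 0.66
  ~Q: Łukasiewicz ¬ gives 1 − 0.53 = 0.47
  (~R /\ ~Q) = min(0.66, 0.47) = 0.47
  ~(~R /\ ~Q): Łukasiewicz ¬ gives 1 − 0.47 = 0.53
  ~~(~R /\ ~Q): Łukasiewicz ¬ gives 1 − 0.53 = 0.47
  ~~~(~R /\ ~Q): Łukasiewicz ¬ gives 1 − 0.47 = 0.53
  (((Q -> P) /\ ~~R) -> ~~~(~R /\ ~Q)): min(1, 1 − 0.34 + 0.53) = 1
  ((((Q -> P) /\ ~~R) -> ~~~(~R /\ ~Q)) /\ R) = min(1, 0.34) = 0.34
  Łukasiewicz value = 0.34
Difference: 0.34 − 0.34 = 0.00

0.00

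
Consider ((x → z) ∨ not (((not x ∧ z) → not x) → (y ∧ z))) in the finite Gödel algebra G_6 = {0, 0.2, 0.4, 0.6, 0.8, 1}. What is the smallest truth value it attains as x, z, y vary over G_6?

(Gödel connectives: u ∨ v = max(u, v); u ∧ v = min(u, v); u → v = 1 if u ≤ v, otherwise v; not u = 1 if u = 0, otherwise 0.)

0.20

The minimum is attained at x = 0.4, z = 0.2, y = 0.2:
  (x → z): 0.4 > 0.2, so result = 0.2
  not x: Gödel ¬ of 0.4 = 0 (operand ≠ 0)
  (not x ∧ z) = min(0, 0.2) = 0
  not x: Gödel ¬ of 0.4 = 0 (operand ≠ 0)
  ((not x ∧ z) → not x): 0 ≤ 0, so result = 1
  (y ∧ z) = min(0.2, 0.2) = 0.2
  (((not x ∧ z) → not x) → (y ∧ z)): 1 > 0.2, so result = 0.2
  not (((not x ∧ z) → not x) → (y ∧ z)): Gödel ¬ of 0.2 = 0 (operand ≠ 0)
  ((x → z) ∨ not (((not x ∧ z) → not x) → (y ∧ z))) = max(0.2, 0) = 0.2
Checking all 216 assignments confirms none give a value below 0.20.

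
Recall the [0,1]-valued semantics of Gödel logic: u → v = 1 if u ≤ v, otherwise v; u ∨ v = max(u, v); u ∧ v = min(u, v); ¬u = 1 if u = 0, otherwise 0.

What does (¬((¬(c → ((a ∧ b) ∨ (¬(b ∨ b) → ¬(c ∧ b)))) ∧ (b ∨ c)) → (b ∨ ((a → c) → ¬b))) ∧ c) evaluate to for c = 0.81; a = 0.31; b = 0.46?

(a ∧ b) = min(0.31, 0.46) = 0.31
(b ∨ b) = max(0.46, 0.46) = 0.46
¬(b ∨ b): Gödel ¬ of 0.46 = 0 (operand ≠ 0)
(c ∧ b) = min(0.81, 0.46) = 0.46
¬(c ∧ b): Gödel ¬ of 0.46 = 0 (operand ≠ 0)
(¬(b ∨ b) → ¬(c ∧ b)): 0 ≤ 0, so result = 1
((a ∧ b) ∨ (¬(b ∨ b) → ¬(c ∧ b))) = max(0.31, 1) = 1
(c → ((a ∧ b) ∨ (¬(b ∨ b) → ¬(c ∧ b)))): 0.81 ≤ 1, so result = 1
¬(c → ((a ∧ b) ∨ (¬(b ∨ b) → ¬(c ∧ b)))): Gödel ¬ of 1 = 0 (operand ≠ 0)
(b ∨ c) = max(0.46, 0.81) = 0.81
(¬(c → ((a ∧ b) ∨ (¬(b ∨ b) → ¬(c ∧ b)))) ∧ (b ∨ c)) = min(0, 0.81) = 0
(a → c): 0.31 ≤ 0.81, so result = 1
¬b: Gödel ¬ of 0.46 = 0 (operand ≠ 0)
((a → c) → ¬b): 1 > 0, so result = 0
(b ∨ ((a → c) → ¬b)) = max(0.46, 0) = 0.46
((¬(c → ((a ∧ b) ∨ (¬(b ∨ b) → ¬(c ∧ b)))) ∧ (b ∨ c)) → (b ∨ ((a → c) → ¬b))): 0 ≤ 0.46, so result = 1
¬((¬(c → ((a ∧ b) ∨ (¬(b ∨ b) → ¬(c ∧ b)))) ∧ (b ∨ c)) → (b ∨ ((a → c) → ¬b))): Gödel ¬ of 1 = 0 (operand ≠ 0)
(¬((¬(c → ((a ∧ b) ∨ (¬(b ∨ b) → ¬(c ∧ b)))) ∧ (b ∨ c)) → (b ∨ ((a → c) → ¬b))) ∧ c) = min(0, 0.81) = 0

0.00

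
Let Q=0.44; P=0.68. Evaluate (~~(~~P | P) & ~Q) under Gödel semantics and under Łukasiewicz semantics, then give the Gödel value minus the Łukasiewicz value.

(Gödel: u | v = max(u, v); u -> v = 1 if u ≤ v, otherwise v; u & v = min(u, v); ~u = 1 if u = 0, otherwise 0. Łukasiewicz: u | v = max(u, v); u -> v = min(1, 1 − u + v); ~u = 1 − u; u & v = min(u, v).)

-0.56

Gödel evaluation:
  ~P: Gödel ¬ of 0.68 = 0 (operand ≠ 0)
  ~~P: Gödel ¬ of 0 = 1 (operand is 0)
  (~~P | P) = max(1, 0.68) = 1
  ~(~~P | P): Gödel ¬ of 1 = 0 (operand ≠ 0)
  ~~(~~P | P): Gödel ¬ of 0 = 1 (operand is 0)
  ~Q: Gödel ¬ of 0.44 = 0 (operand ≠ 0)
  (~~(~~P | P) & ~Q) = min(1, 0) = 0
  Gödel value = 0
Łukasiewicz evaluation:
  ~P: Łukasiewicz ¬ gives 1 − 0.68 = 0.32
  ~~P: Łukasiewicz ¬ gives 1 − 0.32 = 0.68
  (~~P | P) = max(0.68, 0.68) = 0.68
  ~(~~P | P): Łukasiewicz ¬ gives 1 − 0.68 = 0.32
  ~~(~~P | P): Łukasiewicz ¬ gives 1 − 0.32 = 0.68
  ~Q: Łukasiewicz ¬ gives 1 − 0.44 = 0.56
  (~~(~~P | P) & ~Q) = min(0.68, 0.56) = 0.56
  Łukasiewicz value = 0.56
Difference: 0 − 0.56 = -0.56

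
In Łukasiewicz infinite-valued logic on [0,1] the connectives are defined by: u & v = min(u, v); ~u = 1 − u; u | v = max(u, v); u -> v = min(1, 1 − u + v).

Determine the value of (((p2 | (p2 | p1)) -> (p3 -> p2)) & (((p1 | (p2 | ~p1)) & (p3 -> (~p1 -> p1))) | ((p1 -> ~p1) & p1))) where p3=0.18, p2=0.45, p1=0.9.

0.90

(p2 | p1) = max(0.45, 0.9) = 0.9
(p2 | (p2 | p1)) = max(0.45, 0.9) = 0.9
(p3 -> p2): min(1, 1 − 0.18 + 0.45) = 1
((p2 | (p2 | p1)) -> (p3 -> p2)): min(1, 1 − 0.9 + 1) = 1
~p1: Łukasiewicz ¬ gives 1 − 0.9 = 0.1
(p2 | ~p1) = max(0.45, 0.1) = 0.45
(p1 | (p2 | ~p1)) = max(0.9, 0.45) = 0.9
~p1: Łukasiewicz ¬ gives 1 − 0.9 = 0.1
(~p1 -> p1): min(1, 1 − 0.1 + 0.9) = 1
(p3 -> (~p1 -> p1)): min(1, 1 − 0.18 + 1) = 1
((p1 | (p2 | ~p1)) & (p3 -> (~p1 -> p1))) = min(0.9, 1) = 0.9
~p1: Łukasiewicz ¬ gives 1 − 0.9 = 0.1
(p1 -> ~p1): min(1, 1 − 0.9 + 0.1) = 0.2
((p1 -> ~p1) & p1) = min(0.2, 0.9) = 0.2
(((p1 | (p2 | ~p1)) & (p3 -> (~p1 -> p1))) | ((p1 -> ~p1) & p1)) = max(0.9, 0.2) = 0.9
(((p2 | (p2 | p1)) -> (p3 -> p2)) & (((p1 | (p2 | ~p1)) & (p3 -> (~p1 -> p1))) | ((p1 -> ~p1) & p1))) = min(1, 0.9) = 0.9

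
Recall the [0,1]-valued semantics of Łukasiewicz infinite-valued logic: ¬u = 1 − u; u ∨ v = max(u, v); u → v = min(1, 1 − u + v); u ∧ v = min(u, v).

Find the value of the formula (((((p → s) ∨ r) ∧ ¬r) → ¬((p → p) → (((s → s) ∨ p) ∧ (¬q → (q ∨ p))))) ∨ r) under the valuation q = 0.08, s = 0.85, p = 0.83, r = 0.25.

(p → s): min(1, 1 − 0.83 + 0.85) = 1
((p → s) ∨ r) = max(1, 0.25) = 1
¬r: Łukasiewicz ¬ gives 1 − 0.25 = 0.75
(((p → s) ∨ r) ∧ ¬r) = min(1, 0.75) = 0.75
(p → p): min(1, 1 − 0.83 + 0.83) = 1
(s → s): min(1, 1 − 0.85 + 0.85) = 1
((s → s) ∨ p) = max(1, 0.83) = 1
¬q: Łukasiewicz ¬ gives 1 − 0.08 = 0.92
(q ∨ p) = max(0.08, 0.83) = 0.83
(¬q → (q ∨ p)): min(1, 1 − 0.92 + 0.83) = 0.91
(((s → s) ∨ p) ∧ (¬q → (q ∨ p))) = min(1, 0.91) = 0.91
((p → p) → (((s → s) ∨ p) ∧ (¬q → (q ∨ p)))): min(1, 1 − 1 + 0.91) = 0.91
¬((p → p) → (((s → s) ∨ p) ∧ (¬q → (q ∨ p)))): Łukasiewicz ¬ gives 1 − 0.91 = 0.09
((((p → s) ∨ r) ∧ ¬r) → ¬((p → p) → (((s → s) ∨ p) ∧ (¬q → (q ∨ p))))): min(1, 1 − 0.75 + 0.09) = 0.34
(((((p → s) ∨ r) ∧ ¬r) → ¬((p → p) → (((s → s) ∨ p) ∧ (¬q → (q ∨ p))))) ∨ r) = max(0.34, 0.25) = 0.34

0.34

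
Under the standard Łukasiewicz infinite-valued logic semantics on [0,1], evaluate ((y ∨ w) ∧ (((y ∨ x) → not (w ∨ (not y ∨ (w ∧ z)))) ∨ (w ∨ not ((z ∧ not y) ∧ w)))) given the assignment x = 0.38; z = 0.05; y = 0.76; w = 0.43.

(y ∨ w) = max(0.76, 0.43) = 0.76
(y ∨ x) = max(0.76, 0.38) = 0.76
not y: Łukasiewicz ¬ gives 1 − 0.76 = 0.24
(w ∧ z) = min(0.43, 0.05) = 0.05
(not y ∨ (w ∧ z)) = max(0.24, 0.05) = 0.24
(w ∨ (not y ∨ (w ∧ z))) = max(0.43, 0.24) = 0.43
not (w ∨ (not y ∨ (w ∧ z))): Łukasiewicz ¬ gives 1 − 0.43 = 0.57
((y ∨ x) → not (w ∨ (not y ∨ (w ∧ z)))): min(1, 1 − 0.76 + 0.57) = 0.81
not y: Łukasiewicz ¬ gives 1 − 0.76 = 0.24
(z ∧ not y) = min(0.05, 0.24) = 0.05
((z ∧ not y) ∧ w) = min(0.05, 0.43) = 0.05
not ((z ∧ not y) ∧ w): Łukasiewicz ¬ gives 1 − 0.05 = 0.95
(w ∨ not ((z ∧ not y) ∧ w)) = max(0.43, 0.95) = 0.95
(((y ∨ x) → not (w ∨ (not y ∨ (w ∧ z)))) ∨ (w ∨ not ((z ∧ not y) ∧ w))) = max(0.81, 0.95) = 0.95
((y ∨ w) ∧ (((y ∨ x) → not (w ∨ (not y ∨ (w ∧ z)))) ∨ (w ∨ not ((z ∧ not y) ∧ w)))) = min(0.76, 0.95) = 0.76

0.76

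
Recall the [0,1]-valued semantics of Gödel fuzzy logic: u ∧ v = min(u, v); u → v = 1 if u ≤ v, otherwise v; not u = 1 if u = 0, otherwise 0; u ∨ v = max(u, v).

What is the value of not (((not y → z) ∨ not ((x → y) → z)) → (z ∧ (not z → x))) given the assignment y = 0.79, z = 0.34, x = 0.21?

not y: Gödel ¬ of 0.79 = 0 (operand ≠ 0)
(not y → z): 0 ≤ 0.34, so result = 1
(x → y): 0.21 ≤ 0.79, so result = 1
((x → y) → z): 1 > 0.34, so result = 0.34
not ((x → y) → z): Gödel ¬ of 0.34 = 0 (operand ≠ 0)
((not y → z) ∨ not ((x → y) → z)) = max(1, 0) = 1
not z: Gödel ¬ of 0.34 = 0 (operand ≠ 0)
(not z → x): 0 ≤ 0.21, so result = 1
(z ∧ (not z → x)) = min(0.34, 1) = 0.34
(((not y → z) ∨ not ((x → y) → z)) → (z ∧ (not z → x))): 1 > 0.34, so result = 0.34
not (((not y → z) ∨ not ((x → y) → z)) → (z ∧ (not z → x))): Gödel ¬ of 0.34 = 0 (operand ≠ 0)

0.00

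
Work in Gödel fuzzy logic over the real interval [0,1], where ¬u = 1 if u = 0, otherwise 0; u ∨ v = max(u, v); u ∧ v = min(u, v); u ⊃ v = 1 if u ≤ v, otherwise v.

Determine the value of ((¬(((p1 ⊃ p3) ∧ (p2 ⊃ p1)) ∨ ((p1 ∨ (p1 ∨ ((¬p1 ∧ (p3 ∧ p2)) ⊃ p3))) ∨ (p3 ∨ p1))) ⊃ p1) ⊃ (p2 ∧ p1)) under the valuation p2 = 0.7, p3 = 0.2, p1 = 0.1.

0.10

(p1 ⊃ p3): 0.1 ≤ 0.2, so result = 1
(p2 ⊃ p1): 0.7 > 0.1, so result = 0.1
((p1 ⊃ p3) ∧ (p2 ⊃ p1)) = min(1, 0.1) = 0.1
¬p1: Gödel ¬ of 0.1 = 0 (operand ≠ 0)
(p3 ∧ p2) = min(0.2, 0.7) = 0.2
(¬p1 ∧ (p3 ∧ p2)) = min(0, 0.2) = 0
((¬p1 ∧ (p3 ∧ p2)) ⊃ p3): 0 ≤ 0.2, so result = 1
(p1 ∨ ((¬p1 ∧ (p3 ∧ p2)) ⊃ p3)) = max(0.1, 1) = 1
(p1 ∨ (p1 ∨ ((¬p1 ∧ (p3 ∧ p2)) ⊃ p3))) = max(0.1, 1) = 1
(p3 ∨ p1) = max(0.2, 0.1) = 0.2
((p1 ∨ (p1 ∨ ((¬p1 ∧ (p3 ∧ p2)) ⊃ p3))) ∨ (p3 ∨ p1)) = max(1, 0.2) = 1
(((p1 ⊃ p3) ∧ (p2 ⊃ p1)) ∨ ((p1 ∨ (p1 ∨ ((¬p1 ∧ (p3 ∧ p2)) ⊃ p3))) ∨ (p3 ∨ p1))) = max(0.1, 1) = 1
¬(((p1 ⊃ p3) ∧ (p2 ⊃ p1)) ∨ ((p1 ∨ (p1 ∨ ((¬p1 ∧ (p3 ∧ p2)) ⊃ p3))) ∨ (p3 ∨ p1))): Gödel ¬ of 1 = 0 (operand ≠ 0)
(¬(((p1 ⊃ p3) ∧ (p2 ⊃ p1)) ∨ ((p1 ∨ (p1 ∨ ((¬p1 ∧ (p3 ∧ p2)) ⊃ p3))) ∨ (p3 ∨ p1))) ⊃ p1): 0 ≤ 0.1, so result = 1
(p2 ∧ p1) = min(0.7, 0.1) = 0.1
((¬(((p1 ⊃ p3) ∧ (p2 ⊃ p1)) ∨ ((p1 ∨ (p1 ∨ ((¬p1 ∧ (p3 ∧ p2)) ⊃ p3))) ∨ (p3 ∨ p1))) ⊃ p1) ⊃ (p2 ∧ p1)): 1 > 0.1, so result = 0.1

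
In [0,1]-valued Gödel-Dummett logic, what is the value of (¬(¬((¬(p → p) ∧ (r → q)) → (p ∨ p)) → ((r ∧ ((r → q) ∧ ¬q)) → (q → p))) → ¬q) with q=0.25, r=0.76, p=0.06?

(p → p): 0.06 ≤ 0.06, so result = 1
¬(p → p): Gödel ¬ of 1 = 0 (operand ≠ 0)
(r → q): 0.76 > 0.25, so result = 0.25
(¬(p → p) ∧ (r → q)) = min(0, 0.25) = 0
(p ∨ p) = max(0.06, 0.06) = 0.06
((¬(p → p) ∧ (r → q)) → (p ∨ p)): 0 ≤ 0.06, so result = 1
¬((¬(p → p) ∧ (r → q)) → (p ∨ p)): Gödel ¬ of 1 = 0 (operand ≠ 0)
(r → q): 0.76 > 0.25, so result = 0.25
¬q: Gödel ¬ of 0.25 = 0 (operand ≠ 0)
((r → q) ∧ ¬q) = min(0.25, 0) = 0
(r ∧ ((r → q) ∧ ¬q)) = min(0.76, 0) = 0
(q → p): 0.25 > 0.06, so result = 0.06
((r ∧ ((r → q) ∧ ¬q)) → (q → p)): 0 ≤ 0.06, so result = 1
(¬((¬(p → p) ∧ (r → q)) → (p ∨ p)) → ((r ∧ ((r → q) ∧ ¬q)) → (q → p))): 0 ≤ 1, so result = 1
¬(¬((¬(p → p) ∧ (r → q)) → (p ∨ p)) → ((r ∧ ((r → q) ∧ ¬q)) → (q → p))): Gödel ¬ of 1 = 0 (operand ≠ 0)
¬q: Gödel ¬ of 0.25 = 0 (operand ≠ 0)
(¬(¬((¬(p → p) ∧ (r → q)) → (p ∨ p)) → ((r ∧ ((r → q) ∧ ¬q)) → (q → p))) → ¬q): 0 ≤ 0, so result = 1

1.00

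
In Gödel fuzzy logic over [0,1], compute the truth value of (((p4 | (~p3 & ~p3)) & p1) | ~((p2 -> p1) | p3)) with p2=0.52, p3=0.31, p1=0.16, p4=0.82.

~p3: Gödel ¬ of 0.31 = 0 (operand ≠ 0)
~p3: Gödel ¬ of 0.31 = 0 (operand ≠ 0)
(~p3 & ~p3) = min(0, 0) = 0
(p4 | (~p3 & ~p3)) = max(0.82, 0) = 0.82
((p4 | (~p3 & ~p3)) & p1) = min(0.82, 0.16) = 0.16
(p2 -> p1): 0.52 > 0.16, so result = 0.16
((p2 -> p1) | p3) = max(0.16, 0.31) = 0.31
~((p2 -> p1) | p3): Gödel ¬ of 0.31 = 0 (operand ≠ 0)
(((p4 | (~p3 & ~p3)) & p1) | ~((p2 -> p1) | p3)) = max(0.16, 0) = 0.16

0.16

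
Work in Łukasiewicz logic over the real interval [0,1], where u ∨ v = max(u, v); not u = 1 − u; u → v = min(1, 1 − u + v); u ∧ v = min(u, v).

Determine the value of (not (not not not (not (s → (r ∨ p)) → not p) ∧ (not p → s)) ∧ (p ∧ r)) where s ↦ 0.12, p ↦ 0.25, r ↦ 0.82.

0.25

(r ∨ p) = max(0.82, 0.25) = 0.82
(s → (r ∨ p)): min(1, 1 − 0.12 + 0.82) = 1
not (s → (r ∨ p)): Łukasiewicz ¬ gives 1 − 1 = 0
not p: Łukasiewicz ¬ gives 1 − 0.25 = 0.75
(not (s → (r ∨ p)) → not p): min(1, 1 − 0 + 0.75) = 1
not (not (s → (r ∨ p)) → not p): Łukasiewicz ¬ gives 1 − 1 = 0
not not (not (s → (r ∨ p)) → not p): Łukasiewicz ¬ gives 1 − 0 = 1
not not not (not (s → (r ∨ p)) → not p): Łukasiewicz ¬ gives 1 − 1 = 0
not p: Łukasiewicz ¬ gives 1 − 0.25 = 0.75
(not p → s): min(1, 1 − 0.75 + 0.12) = 0.37
(not not not (not (s → (r ∨ p)) → not p) ∧ (not p → s)) = min(0, 0.37) = 0
not (not not not (not (s → (r ∨ p)) → not p) ∧ (not p → s)): Łukasiewicz ¬ gives 1 − 0 = 1
(p ∧ r) = min(0.25, 0.82) = 0.25
(not (not not not (not (s → (r ∨ p)) → not p) ∧ (not p → s)) ∧ (p ∧ r)) = min(1, 0.25) = 0.25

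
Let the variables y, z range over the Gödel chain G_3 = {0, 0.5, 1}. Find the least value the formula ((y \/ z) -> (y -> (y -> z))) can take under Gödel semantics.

0.00

The minimum is attained at y = 0.5, z = 0:
  (y \/ z) = max(0.5, 0) = 0.5
  (y -> z): 0.5 > 0, so result = 0
  (y -> (y -> z)): 0.5 > 0, so result = 0
  ((y \/ z) -> (y -> (y -> z))): 0.5 > 0, so result = 0
Checking all 9 assignments confirms none give a value below 0.00.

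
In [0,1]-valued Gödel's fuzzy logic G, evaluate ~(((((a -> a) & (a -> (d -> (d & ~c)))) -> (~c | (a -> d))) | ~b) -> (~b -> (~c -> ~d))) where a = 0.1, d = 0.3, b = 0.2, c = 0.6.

0.00

(a -> a): 0.1 ≤ 0.1, so result = 1
~c: Gödel ¬ of 0.6 = 0 (operand ≠ 0)
(d & ~c) = min(0.3, 0) = 0
(d -> (d & ~c)): 0.3 > 0, so result = 0
(a -> (d -> (d & ~c))): 0.1 > 0, so result = 0
((a -> a) & (a -> (d -> (d & ~c)))) = min(1, 0) = 0
~c: Gödel ¬ of 0.6 = 0 (operand ≠ 0)
(a -> d): 0.1 ≤ 0.3, so result = 1
(~c | (a -> d)) = max(0, 1) = 1
(((a -> a) & (a -> (d -> (d & ~c)))) -> (~c | (a -> d))): 0 ≤ 1, so result = 1
~b: Gödel ¬ of 0.2 = 0 (operand ≠ 0)
((((a -> a) & (a -> (d -> (d & ~c)))) -> (~c | (a -> d))) | ~b) = max(1, 0) = 1
~b: Gödel ¬ of 0.2 = 0 (operand ≠ 0)
~c: Gödel ¬ of 0.6 = 0 (operand ≠ 0)
~d: Gödel ¬ of 0.3 = 0 (operand ≠ 0)
(~c -> ~d): 0 ≤ 0, so result = 1
(~b -> (~c -> ~d)): 0 ≤ 1, so result = 1
(((((a -> a) & (a -> (d -> (d & ~c)))) -> (~c | (a -> d))) | ~b) -> (~b -> (~c -> ~d))): 1 ≤ 1, so result = 1
~(((((a -> a) & (a -> (d -> (d & ~c)))) -> (~c | (a -> d))) | ~b) -> (~b -> (~c -> ~d))): Gödel ¬ of 1 = 0 (operand ≠ 0)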